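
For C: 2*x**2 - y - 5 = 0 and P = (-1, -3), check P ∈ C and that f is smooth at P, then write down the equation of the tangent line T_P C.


Tangent line at P: -4*x - y - 7 = 0.

Step 1: f(-1, -3) = 0, so P lies on C.
Step 2: partial derivatives
  f_x(x, y) = 4*x, f_y(x, y) = -1.
  f_x(P) = -4, f_y(P) = -1 (gradient nonzero, so P is smooth).
Step 3: tangent line at P: -4·(x − -1) + -1·(y − -3) = 0.
Expanding: -4*x - y - 7 = 0.


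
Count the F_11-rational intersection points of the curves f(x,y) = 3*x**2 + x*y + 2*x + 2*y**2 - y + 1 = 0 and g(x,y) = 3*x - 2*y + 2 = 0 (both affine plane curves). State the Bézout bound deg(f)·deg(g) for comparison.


Common zeros: {(4, 7), (8, 2)}; count = 2; Bézout bound = 2.

deg(f) = 2, deg(g) = 1, so Bézout bound = 2.
Scan x ∈ F_11. For each x, list the y ∈ F_11 with f(x, y) ≡ 0 and those with g(x, y) ≡ 0 (mod 11); the common zeros in that column are the intersection.
  x = 0: f ≡ 0 at y ∈ {8, 9}; g ≡ 0 at y ∈ {1}; common: ∅.
  x = 1: f ≡ 0 at y ∈ ∅; g ≡ 0 at y ∈ {8}; common: ∅.
  x = 2: f ≡ 0 at y ∈ ∅; g ≡ 0 at y ∈ {4}; common: ∅.
  x = 3: f ≡ 0 at y ∈ ∅; g ≡ 0 at y ∈ {0}; common: ∅.
  x = 4: f ≡ 0 at y ∈ {7, 8}; g ≡ 0 at y ∈ {7}; common: {7}.
  x = 5: f ≡ 0 at y ∈ ∅; g ≡ 0 at y ∈ {3}; common: ∅.
  x = 6: f ≡ 0 at y ∈ {0, 3}; g ≡ 0 at y ∈ {10}; common: ∅.
  x = 7: f ≡ 0 at y ∈ {3, 5}; g ≡ 0 at y ∈ {6}; common: ∅.
  x = 8: f ≡ 0 at y ∈ {0, 2}; g ≡ 0 at y ∈ {2}; common: {2}.
  x = 9: f ≡ 0 at y ∈ {2, 5}; g ≡ 0 at y ∈ {9}; common: ∅.
  x = 10: f ≡ 0 at y ∈ ∅; g ≡ 0 at y ∈ {5}; common: ∅.
Collecting: common zeros = {(4, 7), (8, 2)}, so the count is 2.
Comparison with the Bézout bound: 2 ≤ 2 = deg(f)·deg(g), as expected for curves with no common component (the bound is attained).


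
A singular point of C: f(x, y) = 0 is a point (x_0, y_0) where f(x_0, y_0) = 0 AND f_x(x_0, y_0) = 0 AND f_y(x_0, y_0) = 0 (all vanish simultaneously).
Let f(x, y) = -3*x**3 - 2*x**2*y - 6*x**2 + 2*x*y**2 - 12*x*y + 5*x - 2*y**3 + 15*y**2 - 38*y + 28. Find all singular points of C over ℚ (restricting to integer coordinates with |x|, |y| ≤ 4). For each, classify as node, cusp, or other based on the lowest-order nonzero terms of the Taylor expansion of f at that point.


Singular points: {(-1, 2)}; classification: node.

Compute partial derivatives:
  f_x = -9*x**2 - 4*x*y - 12*x + 2*y**2 - 12*y + 5.
  f_y = -2*x**2 + 4*x*y - 12*x - 6*y**2 + 30*y - 38.
Scan x_0 ∈ {−4, ..., 4}. For each x_0, f_y(x_0, y) is a polynomial in y; find its integer roots y ∈ {−4, ..., 4}, then test f_x and f at those candidates.
  x = -4: f_y(-4, y) = -6*y**2 + 14*y - 22; no integer root y with |y| ≤ 4.
  x = -3: f_y(-3, y) = -6*y**2 + 18*y - 20; no integer root y with |y| ≤ 4.
  x = -2: f_y(-2, y) = -6*y**2 + 22*y - 22; no integer root y with |y| ≤ 4.
  x = -1: f_y(-1, y) = -6*y**2 + 26*y - 28; vanishes at y ∈ {2}. (-1, 2): f_x = 0, f = 0 — SINGULAR.
  x = 0: f_y(0, y) = -6*y**2 + 30*y - 38; no integer root y with |y| ≤ 4.
  x = 1: f_y(1, y) = -6*y**2 + 34*y - 52; no integer root y with |y| ≤ 4.
  x = 2: f_y(2, y) = -6*y**2 + 38*y - 70; no integer root y with |y| ≤ 4.
  x = 3: f_y(3, y) = -6*y**2 + 42*y - 92; no integer root y with |y| ≤ 4.
  x = 4: f_y(4, y) = -6*y**2 + 46*y - 118; no integer root y with |y| ≤ 4.
Only singular point on the grid: (-1, 2).
Classify: substitute x = -1 + u, y = 2 + v and expand: f = -3*u**3 - 2*u**2*v - u**2 + 2*u*v**2 - 2*v**3 + v**2.
No constant or linear terms (consistent with a singular point). Quadratic part: -u**2 + v**2. Cubic part: -3*u**3 - 2*u**2*v + 2*u*v**2 - 2*v**3.
The quadratic part v**2 - u**2 = (v − u)(v + u) splits into two distinct linear factors, so there are two distinct tangent lines y − 2 = ±(x − -1) — this is a node (ordinary double point).
Classification: node.


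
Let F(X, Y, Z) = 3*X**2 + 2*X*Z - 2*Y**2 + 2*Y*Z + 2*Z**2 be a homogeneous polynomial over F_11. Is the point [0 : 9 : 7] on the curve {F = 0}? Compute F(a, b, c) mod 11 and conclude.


F(0,9,7) ≡ 7 (mod 11); P is NOT on the curve.

Evaluate F(0, 9, 7) term-by-term (mod 11).
  3*X**2 ↦ 3·0·1·1 = 0
  2*X*Z ↦ 2·0·1·7 = 0
  -2*Y**2 ↦ -2·1·81·1 = -162
  2*Y*Z ↦ 2·1·9·7 = 126
  2*Z**2 ↦ 2·1·1·49 = 98
Sum: F(0, 9, 7) = (0) + (0) + (-162) + (126) + (98) = 62.
Reducing mod 11: 62 ≡ 7 (mod 11).
Since F(a, b, c) ≡ 7 ≠ 0 (mod 11), P does NOT lie on the curve.


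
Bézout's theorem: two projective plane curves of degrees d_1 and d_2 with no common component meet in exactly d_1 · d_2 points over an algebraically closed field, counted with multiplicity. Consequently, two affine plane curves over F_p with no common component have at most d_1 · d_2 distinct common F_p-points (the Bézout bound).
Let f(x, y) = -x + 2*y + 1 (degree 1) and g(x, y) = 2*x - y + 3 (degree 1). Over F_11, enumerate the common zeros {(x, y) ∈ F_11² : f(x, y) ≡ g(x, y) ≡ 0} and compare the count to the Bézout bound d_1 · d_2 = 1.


Common zeros: {(5, 2)}; count = 1; Bézout bound = 1.

deg(f) = 1, deg(g) = 1, so Bézout bound = 1.
Scan x ∈ F_11. For each x, list the y ∈ F_11 with f(x, y) ≡ 0 and those with g(x, y) ≡ 0 (mod 11); the common zeros in that column are the intersection.
  x = 0: f ≡ 0 at y ∈ {5}; g ≡ 0 at y ∈ {3}; common: ∅.
  x = 1: f ≡ 0 at y ∈ {0}; g ≡ 0 at y ∈ {5}; common: ∅.
  x = 2: f ≡ 0 at y ∈ {6}; g ≡ 0 at y ∈ {7}; common: ∅.
  x = 3: f ≡ 0 at y ∈ {1}; g ≡ 0 at y ∈ {9}; common: ∅.
  x = 4: f ≡ 0 at y ∈ {7}; g ≡ 0 at y ∈ {0}; common: ∅.
  x = 5: f ≡ 0 at y ∈ {2}; g ≡ 0 at y ∈ {2}; common: {2}.
  x = 6: f ≡ 0 at y ∈ {8}; g ≡ 0 at y ∈ {4}; common: ∅.
  x = 7: f ≡ 0 at y ∈ {3}; g ≡ 0 at y ∈ {6}; common: ∅.
  x = 8: f ≡ 0 at y ∈ {9}; g ≡ 0 at y ∈ {8}; common: ∅.
  x = 9: f ≡ 0 at y ∈ {4}; g ≡ 0 at y ∈ {10}; common: ∅.
  x = 10: f ≡ 0 at y ∈ {10}; g ≡ 0 at y ∈ {1}; common: ∅.
Collecting: common zeros = {(5, 2)}, so the count is 1.
Comparison with the Bézout bound: 1 ≤ 1 = deg(f)·deg(g), as expected for curves with no common component (the bound is attained).


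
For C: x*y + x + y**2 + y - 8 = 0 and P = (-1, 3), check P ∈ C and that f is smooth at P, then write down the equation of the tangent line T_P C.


Tangent line at P: 4*x + 6*y - 14 = 0.

Step 1: f(-1, 3) = 0, so P lies on C.
Step 2: partial derivatives
  f_x(x, y) = y + 1, f_y(x, y) = x + 2*y + 1.
  f_x(P) = 4, f_y(P) = 6 (gradient nonzero, so P is smooth).
Step 3: tangent line at P: 4·(x − -1) + 6·(y − 3) = 0.
Expanding: 4*x + 6*y - 14 = 0.


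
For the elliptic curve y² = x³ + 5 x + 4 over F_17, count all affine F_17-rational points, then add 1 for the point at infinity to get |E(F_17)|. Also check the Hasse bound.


Affine points = {(0, 2), (0, 15), (5, 1), (5, 16), (7, 5), (7, 12), (9, 8), (9, 9), (10, 0), (11, 8), (11, 9), (14, 8), (14, 9), (16, 7), (16, 10)}; affine count = 15; |E(F_17)| = 16.

Discriminant check: Δ ∝ 4a³ + 27b² = 4·5³ + 27·4² = 4·125 + 27·16 ≡ 14 (mod 17). Nonzero ⇒ E is nonsingular.
For each x ∈ F_17, compute rhs = x³ + 5·x + 4 mod 17, then count y ∈ F_17 with y² ≡ rhs.
  x = 0: rhs = 4, matching y values: 2, 15 (2 points).
  x = 1: rhs = 10, matching y values: none (0 points).
  x = 2: rhs = 5, matching y values: none (0 points).
  x = 3: rhs = 12, matching y values: none (0 points).
  x = 4: rhs = 3, matching y values: none (0 points).
  x = 5: rhs = 1, matching y values: 1, 16 (2 points).
  x = 6: rhs = 12, matching y values: none (0 points).
  x = 7: rhs = 8, matching y values: 5, 12 (2 points).
  x = 8: rhs = 12, matching y values: none (0 points).
  x = 9: rhs = 13, matching y values: 8, 9 (2 points).
  x = 10: rhs = 0, matching y values: 0 (1 points).
  x = 11: rhs = 13, matching y values: 8, 9 (2 points).
  x = 12: rhs = 7, matching y values: none (0 points).
  x = 13: rhs = 5, matching y values: none (0 points).
  x = 14: rhs = 13, matching y values: 8, 9 (2 points).
  x = 15: rhs = 3, matching y values: none (0 points).
  x = 16: rhs = 15, matching y values: 7, 10 (2 points).
Total affine count: 15.
Full point count |E(F_17)| = 15 + 1 = 16.
Hasse bound: |16 − (17+1)| = |-2| = 2 ≤ 2√17 ≈ 8.2462 ✓.


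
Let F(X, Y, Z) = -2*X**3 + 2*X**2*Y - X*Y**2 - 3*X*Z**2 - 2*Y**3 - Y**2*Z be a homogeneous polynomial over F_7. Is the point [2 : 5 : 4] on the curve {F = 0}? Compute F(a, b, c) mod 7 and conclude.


F(2,5,4) ≡ 4 (mod 7); P is NOT on the curve.

Evaluate F(2, 5, 4) term-by-term (mod 7).
  -2*X**3 ↦ -2·8·1·1 = -16
  2*X**2*Y ↦ 2·4·5·1 = 40
  -X*Y**2 ↦ -1·2·25·1 = -50
  -3*X*Z**2 ↦ -3·2·1·16 = -96
  -2*Y**3 ↦ -2·1·125·1 = -250
  -Y**2*Z ↦ -1·1·25·4 = -100
Sum: F(2, 5, 4) = (-16) + (40) + (-50) + (-96) + (-250) + (-100) = -472.
Reducing mod 7: -472 ≡ 4 (mod 7).
Since F(a, b, c) ≡ 4 ≠ 0 (mod 7), P does NOT lie on the curve.


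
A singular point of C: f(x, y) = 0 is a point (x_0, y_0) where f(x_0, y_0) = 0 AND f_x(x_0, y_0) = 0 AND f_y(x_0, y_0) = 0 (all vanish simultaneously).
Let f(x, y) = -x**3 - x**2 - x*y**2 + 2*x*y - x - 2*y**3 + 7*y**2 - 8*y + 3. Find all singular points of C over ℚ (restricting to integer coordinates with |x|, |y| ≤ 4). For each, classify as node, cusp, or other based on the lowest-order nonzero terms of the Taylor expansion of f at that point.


Singular points: {(0, 1)}; classification: node.

Compute partial derivatives:
  f_x = -3*x**2 - 2*x - y**2 + 2*y - 1.
  f_y = -2*x*y + 2*x - 6*y**2 + 14*y - 8.
Scan x_0 ∈ {−4, ..., 4}. For each x_0, f_y(x_0, y) is a polynomial in y; find its integer roots y ∈ {−4, ..., 4}, then test f_x and f at those candidates.
  x = -4: f_y(-4, y) = -6*y**2 + 22*y - 16; vanishes at y ∈ {1}. (-4, 1): f_x = -40 ≠ 0.
  x = -3: f_y(-3, y) = -6*y**2 + 20*y - 14; vanishes at y ∈ {1}. (-3, 1): f_x = -21 ≠ 0.
  x = -2: f_y(-2, y) = -6*y**2 + 18*y - 12; vanishes at y ∈ {1, 2}. (-2, 1): f_x = -8 ≠ 0; (-2, 2): f_x = -9 ≠ 0.
  x = -1: f_y(-1, y) = -6*y**2 + 16*y - 10; vanishes at y ∈ {1}. (-1, 1): f_x = -1 ≠ 0.
  x = 0: f_y(0, y) = -6*y**2 + 14*y - 8; vanishes at y ∈ {1}. (0, 1): f_x = 0, f = 0 — SINGULAR.
  x = 1: f_y(1, y) = -6*y**2 + 12*y - 6; vanishes at y ∈ {1}. (1, 1): f_x = -5 ≠ 0.
  x = 2: f_y(2, y) = -6*y**2 + 10*y - 4; vanishes at y ∈ {1}. (2, 1): f_x = -16 ≠ 0.
  x = 3: f_y(3, y) = -6*y**2 + 8*y - 2; vanishes at y ∈ {1}. (3, 1): f_x = -33 ≠ 0.
  x = 4: f_y(4, y) = -6*y**2 + 6*y; vanishes at y ∈ {0, 1}. (4, 0): f_x = -57 ≠ 0; (4, 1): f_x = -56 ≠ 0.
Only singular point on the grid: (0, 1).
Classify: substitute x = 0 + u, y = 1 + v and expand: f = -u**3 - u**2 - u*v**2 - 2*v**3 + v**2.
No constant or linear terms (consistent with a singular point). Quadratic part: -u**2 + v**2. Cubic part: -u**3 - u*v**2 - 2*v**3.
The quadratic part v**2 - u**2 = (v − u)(v + u) splits into two distinct linear factors, so there are two distinct tangent lines y − 1 = ±(x − 0) — this is a node (ordinary double point).
Classification: node.


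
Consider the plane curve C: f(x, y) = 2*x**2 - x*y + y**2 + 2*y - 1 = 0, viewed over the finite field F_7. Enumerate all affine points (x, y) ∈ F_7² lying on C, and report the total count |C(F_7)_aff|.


Affine F_7-points: {(0, 2), (0, 3), (1, 2), (1, 4), (2, 0), (5, 0), (5, 3)}; count = 7.

For each of the 49 pairs (x, y) ∈ F_7², evaluate f(x, y) mod 7. Record the zeros.
  x = 0: [0↦6, 1↦2, 2↦0, 3↦0, 4↦2, 5↦6, 6↦5]  zeros at y ∈ {2, 3}
  x = 1: [0↦1, 1↦3, 2↦0, 3↦6, 4↦0, 5↦3, 6↦1]  zeros at y ∈ {2, 4}
  x = 2: [0↦0, 1↦1, 2↦4, 3↦2, 4↦2, 5↦4, 6↦1]  zeros at y ∈ {0}
  x = 3: [0↦3, 1↦3, 2↦5, 3↦2, 4↦1, 5↦2, 6↦5]  zeros at y ∈ ∅
  x = 4: [0↦3, 1↦2, 2↦3, 3↦6, 4↦4, 5↦4, 6↦6]  zeros at y ∈ ∅
  x = 5: [0↦0, 1↦5, 2↦5, 3↦0, 4↦4, 5↦3, 6↦4]  zeros at y ∈ {0, 3}
  x = 6: [0↦1, 1↦5, 2↦4, 3↦5, 4↦1, 5↦6, 6↦6]  zeros at y ∈ ∅
Collecting zeros: affine points = {(0, 2), (0, 3), (1, 2), (1, 4), (2, 0), (5, 0), (5, 3)}.
Total count |C(F_7)_aff| = 7.


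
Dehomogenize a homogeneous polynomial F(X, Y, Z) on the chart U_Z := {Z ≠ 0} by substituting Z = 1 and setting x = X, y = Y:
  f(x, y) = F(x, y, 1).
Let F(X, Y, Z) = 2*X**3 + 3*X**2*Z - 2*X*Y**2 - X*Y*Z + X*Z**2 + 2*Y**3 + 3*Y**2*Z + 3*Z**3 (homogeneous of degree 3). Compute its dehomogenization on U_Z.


f(x, y) = 2*x**3 + 3*x**2 - 2*x*y**2 - x*y + x + 2*y**3 + 3*y**2 + 3

On U_Z we set Z = 1. Each monomial c·X^i·Y^j·Z^k in F becomes c·x^i·y^j·1^k = c·x^i·y^j.
Substituting Z = 1: F(X, Y, 1) = 2*x**3 + 3*x**2 - 2*x*y**2 - x*y + x + 2*y**3 + 3*y**2 + 3.
Note: deg(f) ≤ deg(F) = 3; strict inequality happens when F is divisible by Z (lost terms).


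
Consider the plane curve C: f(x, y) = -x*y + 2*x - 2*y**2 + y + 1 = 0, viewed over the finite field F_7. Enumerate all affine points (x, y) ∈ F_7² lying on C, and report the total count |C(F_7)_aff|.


Affine F_7-points: {(0, 1), (0, 3), (3, 0), (3, 6), (4, 4), (4, 5)}; count = 6.

For each of the 49 pairs (x, y) ∈ F_7², evaluate f(x, y) mod 7. Record the zeros.
  x = 0: [0↦1, 1↦0, 2↦2, 3↦0, 4↦1, 5↦5, 6↦5]  zeros at y ∈ {1, 3}
  x = 1: [0↦3, 1↦1, 2↦2, 3↦6, 4↦6, 5↦2, 6↦1]  zeros at y ∈ ∅
  x = 2: [0↦5, 1↦2, 2↦2, 3↦5, 4↦4, 5↦6, 6↦4]  zeros at y ∈ ∅
  x = 3: [0↦0, 1↦3, 2↦2, 3↦4, 4↦2, 5↦3, 6↦0]  zeros at y ∈ {0, 6}
  x = 4: [0↦2, 1↦4, 2↦2, 3↦3, 4↦0, 5↦0, 6↦3]  zeros at y ∈ {4, 5}
  x = 5: [0↦4, 1↦5, 2↦2, 3↦2, 4↦5, 5↦4, 6↦6]  zeros at y ∈ ∅
  x = 6: [0↦6, 1↦6, 2↦2, 3↦1, 4↦3, 5↦1, 6↦2]  zeros at y ∈ ∅
Collecting zeros: affine points = {(0, 1), (0, 3), (3, 0), (3, 6), (4, 4), (4, 5)}.
Total count |C(F_7)_aff| = 6.


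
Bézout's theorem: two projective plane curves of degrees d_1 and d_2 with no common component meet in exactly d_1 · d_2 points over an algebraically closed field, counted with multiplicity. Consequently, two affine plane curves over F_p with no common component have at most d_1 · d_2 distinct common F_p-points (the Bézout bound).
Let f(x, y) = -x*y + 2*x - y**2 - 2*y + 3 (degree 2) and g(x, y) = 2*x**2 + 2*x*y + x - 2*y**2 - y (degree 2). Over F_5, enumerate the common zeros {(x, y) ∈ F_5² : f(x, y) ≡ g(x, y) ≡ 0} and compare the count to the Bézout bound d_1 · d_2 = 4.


Common zeros: {(0, 2), (2, 4)}; count = 2; Bézout bound = 4.

deg(f) = 2, deg(g) = 2, so Bézout bound = 4.
Scan x ∈ F_5. For each x, list the y ∈ F_5 with f(x, y) ≡ 0 and those with g(x, y) ≡ 0 (mod 5); the common zeros in that column are the intersection.
  x = 0: f ≡ 0 at y ∈ {1, 2}; g ≡ 0 at y ∈ {0, 2}; common: {2}.
  x = 1: f ≡ 0 at y ∈ {0, 2}; g ≡ 0 at y ∈ {4}; common: ∅.
  x = 2: f ≡ 0 at y ∈ {2, 4}; g ≡ 0 at y ∈ {0, 4}; common: {4}.
  x = 3: f ≡ 0 at y ∈ {2, 3}; g ≡ 0 at y ∈ ∅; common: ∅.
  x = 4: f ≡ 0 at y ∈ {2}; g ≡ 0 at y ∈ ∅; common: ∅.
Collecting: common zeros = {(0, 2), (2, 4)}, so the count is 2.
Comparison with the Bézout bound: 2 ≤ 4 = deg(f)·deg(g), as expected for curves with no common component (the affine F_5-count falls short of the bound because intersections may lie at infinity, over extension fields, or carry multiplicity).


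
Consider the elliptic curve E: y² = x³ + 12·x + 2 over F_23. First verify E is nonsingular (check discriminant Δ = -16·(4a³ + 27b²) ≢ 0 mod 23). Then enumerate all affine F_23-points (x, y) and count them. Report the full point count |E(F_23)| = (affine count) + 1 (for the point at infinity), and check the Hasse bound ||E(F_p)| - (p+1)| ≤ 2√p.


Affine points = {(0, 5), (0, 18), (5, 7), (5, 16), (8, 9), (8, 14), (10, 8), (10, 15), (11, 4), (11, 19), (13, 3), (13, 20), (14, 4), (14, 19), (16, 9), (16, 14), (17, 6), (17, 17), (18, 1), (18, 22), (20, 10), (20, 13), (21, 4), (21, 19), (22, 9), (22, 14)}; affine count = 26; |E(F_23)| = 27.

Discriminant check: Δ ∝ 4a³ + 27b² = 4·12³ + 27·2² = 4·1728 + 27·4 ≡ 5 (mod 23). Nonzero ⇒ E is nonsingular.
For each x ∈ F_23, compute rhs = x³ + 12·x + 2 mod 23, then count y ∈ F_23 with y² ≡ rhs.
  x = 0: rhs = 2, matching y values: 5, 18 (2 points).
  x = 1: rhs = 15, matching y values: none (0 points).
  x = 2: rhs = 11, matching y values: none (0 points).
  x = 3: rhs = 19, matching y values: none (0 points).
  x = 4: rhs = 22, matching y values: none (0 points).
  x = 5: rhs = 3, matching y values: 7, 16 (2 points).
  x = 6: rhs = 14, matching y values: none (0 points).
  x = 7: rhs = 15, matching y values: none (0 points).
  x = 8: rhs = 12, matching y values: 9, 14 (2 points).
  x = 9: rhs = 11, matching y values: none (0 points).
  x = 10: rhs = 18, matching y values: 8, 15 (2 points).
  x = 11: rhs = 16, matching y values: 4, 19 (2 points).
  x = 12: rhs = 11, matching y values: none (0 points).
  x = 13: rhs = 9, matching y values: 3, 20 (2 points).
  x = 14: rhs = 16, matching y values: 4, 19 (2 points).
  x = 15: rhs = 15, matching y values: none (0 points).
  x = 16: rhs = 12, matching y values: 9, 14 (2 points).
  x = 17: rhs = 13, matching y values: 6, 17 (2 points).
  x = 18: rhs = 1, matching y values: 1, 22 (2 points).
  x = 19: rhs = 5, matching y values: none (0 points).
  x = 20: rhs = 8, matching y values: 10, 13 (2 points).
  x = 21: rhs = 16, matching y values: 4, 19 (2 points).
  x = 22: rhs = 12, matching y values: 9, 14 (2 points).
Total affine count: 26.
Full point count |E(F_23)| = 26 + 1 = 27.
Hasse bound: |27 − (23+1)| = |3| = 3 ≤ 2√23 ≈ 9.5917 ✓.


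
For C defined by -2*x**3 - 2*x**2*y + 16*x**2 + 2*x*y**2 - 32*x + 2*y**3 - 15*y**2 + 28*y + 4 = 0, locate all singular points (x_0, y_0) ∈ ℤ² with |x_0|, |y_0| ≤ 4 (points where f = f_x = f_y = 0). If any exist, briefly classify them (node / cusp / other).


Singular points: {(2, 2)}; classification: cusp.

Compute partial derivatives:
  f_x = -6*x**2 - 4*x*y + 32*x + 2*y**2 - 32.
  f_y = -2*x**2 + 4*x*y + 6*y**2 - 30*y + 28.
Scan x_0 ∈ {−4, ..., 4}. For each x_0, f_y(x_0, y) is a polynomial in y; find its integer roots y ∈ {−4, ..., 4}, then test f_x and f at those candidates.
  x = -4: f_y(-4, y) = 6*y**2 - 46*y - 4; no integer root y with |y| ≤ 4.
  x = -3: f_y(-3, y) = 6*y**2 - 42*y + 10; no integer root y with |y| ≤ 4.
  x = -2: f_y(-2, y) = 6*y**2 - 38*y + 20; no integer root y with |y| ≤ 4.
  x = -1: f_y(-1, y) = 6*y**2 - 34*y + 26; no integer root y with |y| ≤ 4.
  x = 0: f_y(0, y) = 6*y**2 - 30*y + 28; no integer root y with |y| ≤ 4.
  x = 1: f_y(1, y) = 6*y**2 - 26*y + 26; no integer root y with |y| ≤ 4.
  x = 2: f_y(2, y) = 6*y**2 - 22*y + 20; vanishes at y ∈ {2}. (2, 2): f_x = 0, f = 0 — SINGULAR.
  x = 3: f_y(3, y) = 6*y**2 - 18*y + 10; no integer root y with |y| ≤ 4.
  x = 4: f_y(4, y) = 6*y**2 - 14*y - 4; no integer root y with |y| ≤ 4.
Only singular point on the grid: (2, 2).
Classify: substitute x = 2 + u, y = 2 + v and expand: f = -2*u**3 - 2*u**2*v + 2*u*v**2 + 2*v**3 + v**2.
No constant or linear terms (consistent with a singular point). Quadratic part: v**2. Cubic part: -2*u**3 - 2*u**2*v + 2*u*v**2 + 2*v**3.
The quadratic part v**2 is a perfect square, so there is a single (double) tangent line v = 0, i.e. y = 2. Restricting the cubic part to that line (v = 0) leaves -2*u**3 ≠ 0, so f is not divisible by v and the branch is v² ≈ 2*u**3 to lowest order — this is a cusp.
Classification: cusp.


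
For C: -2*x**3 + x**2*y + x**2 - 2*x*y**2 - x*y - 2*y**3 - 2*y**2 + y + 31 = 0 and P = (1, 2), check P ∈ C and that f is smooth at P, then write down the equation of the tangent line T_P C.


Tangent line at P: -10*x - 39*y + 88 = 0.

Step 1: f(1, 2) = 0, so P lies on C.
Step 2: partial derivatives
  f_x(x, y) = -6*x**2 + 2*x*y + 2*x - 2*y**2 - y, f_y(x, y) = x**2 - 4*x*y - x - 6*y**2 - 4*y + 1.
  f_x(P) = -10, f_y(P) = -39 (gradient nonzero, so P is smooth).
Step 3: tangent line at P: -10·(x − 1) + -39·(y − 2) = 0.
Expanding: -10*x - 39*y + 88 = 0.


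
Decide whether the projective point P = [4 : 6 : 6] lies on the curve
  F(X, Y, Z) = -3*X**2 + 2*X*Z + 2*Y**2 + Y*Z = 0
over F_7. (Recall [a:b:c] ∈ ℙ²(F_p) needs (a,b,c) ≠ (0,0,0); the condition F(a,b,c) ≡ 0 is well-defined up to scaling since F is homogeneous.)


F(4,6,6) ≡ 3 (mod 7); P is NOT on the curve.

Evaluate F(4, 6, 6) term-by-term (mod 7).
  -3*X**2 ↦ -3·16·1·1 = -48
  2*X*Z ↦ 2·4·1·6 = 48
  2*Y**2 ↦ 2·1·36·1 = 72
  Y*Z ↦ 1·1·6·6 = 36
Sum: F(4, 6, 6) = (-48) + (48) + (72) + (36) = 108.
Reducing mod 7: 108 ≡ 3 (mod 7).
Since F(a, b, c) ≡ 3 ≠ 0 (mod 7), P does NOT lie on the curve.


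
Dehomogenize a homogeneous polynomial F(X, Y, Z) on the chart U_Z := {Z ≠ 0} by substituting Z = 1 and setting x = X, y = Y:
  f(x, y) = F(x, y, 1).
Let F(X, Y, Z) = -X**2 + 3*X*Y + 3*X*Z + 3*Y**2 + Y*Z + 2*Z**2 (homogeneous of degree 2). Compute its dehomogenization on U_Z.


f(x, y) = -x**2 + 3*x*y + 3*x + 3*y**2 + y + 2

On U_Z we set Z = 1. Each monomial c·X^i·Y^j·Z^k in F becomes c·x^i·y^j·1^k = c·x^i·y^j.
Substituting Z = 1: F(X, Y, 1) = -x**2 + 3*x*y + 3*x + 3*y**2 + y + 2.
Note: deg(f) ≤ deg(F) = 2; strict inequality happens when F is divisible by Z (lost terms).


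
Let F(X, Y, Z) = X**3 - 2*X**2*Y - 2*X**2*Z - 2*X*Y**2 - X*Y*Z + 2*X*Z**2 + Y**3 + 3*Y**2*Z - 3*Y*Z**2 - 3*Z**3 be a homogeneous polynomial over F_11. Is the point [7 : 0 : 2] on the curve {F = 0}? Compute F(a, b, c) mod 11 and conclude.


F(7,0,2) ≡ 3 (mod 11); P is NOT on the curve.

Evaluate F(7, 0, 2) term-by-term (mod 11).
  X**3 ↦ 1·343·1·1 = 343
  -2*X**2*Y ↦ -2·49·0·1 = 0
  -2*X**2*Z ↦ -2·49·1·2 = -196
  -2*X*Y**2 ↦ -2·7·0·1 = 0
  -X*Y*Z ↦ -1·7·0·2 = 0
  2*X*Z**2 ↦ 2·7·1·4 = 56
  Y**3 ↦ 1·1·0·1 = 0
  3*Y**2*Z ↦ 3·1·0·2 = 0
  -3*Y*Z**2 ↦ -3·1·0·4 = 0
  -3*Z**3 ↦ -3·1·1·8 = -24
Sum: F(7, 0, 2) = (343) + (0) + (-196) + (0) + (0) + (56) + (0) + (0) + (0) + (-24) = 179.
Reducing mod 11: 179 ≡ 3 (mod 11).
Since F(a, b, c) ≡ 3 ≠ 0 (mod 11), P does NOT lie on the curve.


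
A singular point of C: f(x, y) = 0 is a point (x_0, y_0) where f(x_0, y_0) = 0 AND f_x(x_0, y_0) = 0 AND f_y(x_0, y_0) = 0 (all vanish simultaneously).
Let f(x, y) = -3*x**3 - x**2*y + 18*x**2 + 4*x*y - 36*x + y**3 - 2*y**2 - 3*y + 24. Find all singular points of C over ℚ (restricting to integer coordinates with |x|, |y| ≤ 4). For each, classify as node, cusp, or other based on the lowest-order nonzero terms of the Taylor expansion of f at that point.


Singular points: {(2, 1)}; classification: node.

Compute partial derivatives:
  f_x = -9*x**2 - 2*x*y + 36*x + 4*y - 36.
  f_y = -x**2 + 4*x + 3*y**2 - 4*y - 3.
Scan x_0 ∈ {−4, ..., 4}. For each x_0, f_y(x_0, y) is a polynomial in y; find its integer roots y ∈ {−4, ..., 4}, then test f_x and f at those candidates.
  x = -4: f_y(-4, y) = 3*y**2 - 4*y - 35; no integer root y with |y| ≤ 4.
  x = -3: f_y(-3, y) = 3*y**2 - 4*y - 24; no integer root y with |y| ≤ 4.
  x = -2: f_y(-2, y) = 3*y**2 - 4*y - 15; vanishes at y ∈ {3}. (-2, 3): f_x = -120 ≠ 0.
  x = -1: f_y(-1, y) = 3*y**2 - 4*y - 8; no integer root y with |y| ≤ 4.
  x = 0: f_y(0, y) = 3*y**2 - 4*y - 3; no integer root y with |y| ≤ 4.
  x = 1: f_y(1, y) = 3*y**2 - 4*y; vanishes at y ∈ {0}. (1, 0): f_x = -9 ≠ 0.
  x = 2: f_y(2, y) = 3*y**2 - 4*y + 1; vanishes at y ∈ {1}. (2, 1): f_x = 0, f = 0 — SINGULAR.
  x = 3: f_y(3, y) = 3*y**2 - 4*y; vanishes at y ∈ {0}. (3, 0): f_x = -9 ≠ 0.
  x = 4: f_y(4, y) = 3*y**2 - 4*y - 3; no integer root y with |y| ≤ 4.
Only singular point on the grid: (2, 1).
Classify: substitute x = 2 + u, y = 1 + v and expand: f = -3*u**3 - u**2*v - u**2 + v**3 + v**2.
No constant or linear terms (consistent with a singular point). Quadratic part: -u**2 + v**2. Cubic part: -3*u**3 - u**2*v + v**3.
The quadratic part v**2 - u**2 = (v − u)(v + u) splits into two distinct linear factors, so there are two distinct tangent lines y − 1 = ±(x − 2) — this is a node (ordinary double point).
Classification: node.


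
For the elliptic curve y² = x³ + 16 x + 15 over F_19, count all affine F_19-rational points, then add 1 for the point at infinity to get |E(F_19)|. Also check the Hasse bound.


Affine points = {(2, 6), (2, 13), (5, 7), (5, 12), (6, 2), (6, 17), (8, 3), (8, 16), (10, 4), (10, 15), (12, 4), (12, 15), (13, 8), (13, 11), (14, 0), (15, 1), (15, 18), (16, 4), (16, 15), (18, 6), (18, 13)}; affine count = 21; |E(F_19)| = 22.

Discriminant check: Δ ∝ 4a³ + 27b² = 4·16³ + 27·15² = 4·4096 + 27·225 ≡ 1 (mod 19). Nonzero ⇒ E is nonsingular.
For each x ∈ F_19, compute rhs = x³ + 16·x + 15 mod 19, then count y ∈ F_19 with y² ≡ rhs.
  x = 0: rhs = 15, matching y values: none (0 points).
  x = 1: rhs = 13, matching y values: none (0 points).
  x = 2: rhs = 17, matching y values: 6, 13 (2 points).
  x = 3: rhs = 14, matching y values: none (0 points).
  x = 4: rhs = 10, matching y values: none (0 points).
  x = 5: rhs = 11, matching y values: 7, 12 (2 points).
  x = 6: rhs = 4, matching y values: 2, 17 (2 points).
  x = 7: rhs = 14, matching y values: none (0 points).
  x = 8: rhs = 9, matching y values: 3, 16 (2 points).
  x = 9: rhs = 14, matching y values: none (0 points).
  x = 10: rhs = 16, matching y values: 4, 15 (2 points).
  x = 11: rhs = 2, matching y values: none (0 points).
  x = 12: rhs = 16, matching y values: 4, 15 (2 points).
  x = 13: rhs = 7, matching y values: 8, 11 (2 points).
  x = 14: rhs = 0, matching y values: 0 (1 points).
  x = 15: rhs = 1, matching y values: 1, 18 (2 points).
  x = 16: rhs = 16, matching y values: 4, 15 (2 points).
  x = 17: rhs = 13, matching y values: none (0 points).
  x = 18: rhs = 17, matching y values: 6, 13 (2 points).
Total affine count: 21.
Full point count |E(F_19)| = 21 + 1 = 22.
Hasse bound: |22 − (19+1)| = |2| = 2 ≤ 2√19 ≈ 8.7178 ✓.


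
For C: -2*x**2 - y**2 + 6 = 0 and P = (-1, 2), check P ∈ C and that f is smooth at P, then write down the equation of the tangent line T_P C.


Tangent line at P: 4*x - 4*y + 12 = 0.

Step 1: f(-1, 2) = 0, so P lies on C.
Step 2: partial derivatives
  f_x(x, y) = -4*x, f_y(x, y) = -2*y.
  f_x(P) = 4, f_y(P) = -4 (gradient nonzero, so P is smooth).
Step 3: tangent line at P: 4·(x − -1) + -4·(y − 2) = 0.
Expanding: 4*x - 4*y + 12 = 0.


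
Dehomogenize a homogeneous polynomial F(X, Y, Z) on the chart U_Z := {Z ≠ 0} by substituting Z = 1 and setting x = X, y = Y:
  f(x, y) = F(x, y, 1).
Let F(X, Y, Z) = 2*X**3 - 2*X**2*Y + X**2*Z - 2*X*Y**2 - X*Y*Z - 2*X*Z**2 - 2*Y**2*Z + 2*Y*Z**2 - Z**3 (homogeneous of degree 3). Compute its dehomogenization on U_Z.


f(x, y) = 2*x**3 - 2*x**2*y + x**2 - 2*x*y**2 - x*y - 2*x - 2*y**2 + 2*y - 1

On U_Z we set Z = 1. Each monomial c·X^i·Y^j·Z^k in F becomes c·x^i·y^j·1^k = c·x^i·y^j.
Substituting Z = 1: F(X, Y, 1) = 2*x**3 - 2*x**2*y + x**2 - 2*x*y**2 - x*y - 2*x - 2*y**2 + 2*y - 1.
Note: deg(f) ≤ deg(F) = 3; strict inequality happens when F is divisible by Z (lost terms).


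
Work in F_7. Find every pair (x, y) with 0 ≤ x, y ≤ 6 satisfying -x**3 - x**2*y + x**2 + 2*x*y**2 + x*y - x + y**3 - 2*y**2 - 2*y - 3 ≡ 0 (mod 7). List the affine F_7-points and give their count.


Affine F_7-points: {(0, 2), (0, 3), (0, 4), (1, 2), (3, 5), (4, 4), (5, 2), (6, 0), (6, 1), (6, 3)}; count = 10.

For each of the 49 pairs (x, y) ∈ F_7², evaluate f(x, y) mod 7. Record the zeros.
  x = 0: [0↦4, 1↦1, 2↦0, 3↦0, 4↦0, 5↦6, 6↦3]  zeros at y ∈ {2, 3, 4}
  x = 1: [0↦3, 1↦2, 2↦0, 3↦3, 4↦3, 5↦6, 6↦4]  zeros at y ∈ {2}
  x = 2: [0↦5, 1↦4, 2↦6, 3↦3, 4↦1, 5↦6, 6↦3]  zeros at y ∈ ∅
  x = 3: [0↦4, 1↦1, 2↦5, 3↦1, 4↦2, 5↦0, 6↦1]  zeros at y ∈ {5}
  x = 4: [0↦1, 1↦1, 2↦5, 3↦5, 4↦0, 5↦3, 6↦6]  zeros at y ∈ {4}
  x = 5: [0↦4, 1↦5, 2↦0, 3↦2, 4↦3, 5↦2, 6↦5]  zeros at y ∈ {2}
  x = 6: [0↦0, 1↦0, 2↦5, 3↦0, 4↦5, 5↦5, 6↦6]  zeros at y ∈ {0, 1, 3}
Collecting zeros: affine points = {(0, 2), (0, 3), (0, 4), (1, 2), (3, 5), (4, 4), (5, 2), (6, 0), (6, 1), (6, 3)}.
Total count |C(F_7)_aff| = 10.


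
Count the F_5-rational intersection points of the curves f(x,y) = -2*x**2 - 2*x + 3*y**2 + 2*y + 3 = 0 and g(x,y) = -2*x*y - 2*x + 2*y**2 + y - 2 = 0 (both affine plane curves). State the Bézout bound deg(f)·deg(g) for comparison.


Common zeros: {(3, 2)}; count = 1; Bézout bound = 4.

deg(f) = 2, deg(g) = 2, so Bézout bound = 4.
Scan x ∈ F_5. For each x, list the y ∈ F_5 with f(x, y) ≡ 0 and those with g(x, y) ≡ 0 (mod 5); the common zeros in that column are the intersection.
  x = 0: f ≡ 0 at y ∈ ∅; g ≡ 0 at y ∈ ∅; common: ∅.
  x = 1: f ≡ 0 at y ∈ {2, 4}; g ≡ 0 at y ∈ ∅; common: ∅.
  x = 2: f ≡ 0 at y ∈ ∅; g ≡ 0 at y ∈ ∅; common: ∅.
  x = 3: f ≡ 0 at y ∈ {2, 4}; g ≡ 0 at y ∈ {2, 3}; common: {2}.
  x = 4: f ≡ 0 at y ∈ ∅; g ≡ 0 at y ∈ {0, 1}; common: ∅.
Collecting: common zeros = {(3, 2)}, so the count is 1.
Comparison with the Bézout bound: 1 ≤ 4 = deg(f)·deg(g), as expected for curves with no common component (the affine F_5-count falls short of the bound because intersections may lie at infinity, over extension fields, or carry multiplicity).


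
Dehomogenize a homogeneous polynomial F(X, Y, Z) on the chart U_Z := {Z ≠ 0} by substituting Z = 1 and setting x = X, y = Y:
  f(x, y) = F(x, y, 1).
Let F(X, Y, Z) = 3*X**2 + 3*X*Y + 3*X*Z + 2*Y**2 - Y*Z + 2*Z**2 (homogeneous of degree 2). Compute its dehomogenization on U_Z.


f(x, y) = 3*x**2 + 3*x*y + 3*x + 2*y**2 - y + 2

On U_Z we set Z = 1. Each monomial c·X^i·Y^j·Z^k in F becomes c·x^i·y^j·1^k = c·x^i·y^j.
Substituting Z = 1: F(X, Y, 1) = 3*x**2 + 3*x*y + 3*x + 2*y**2 - y + 2.
Note: deg(f) ≤ deg(F) = 2; strict inequality happens when F is divisible by Z (lost terms).


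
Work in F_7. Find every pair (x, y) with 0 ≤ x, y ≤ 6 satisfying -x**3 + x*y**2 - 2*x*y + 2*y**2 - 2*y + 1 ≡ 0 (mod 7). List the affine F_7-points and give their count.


Affine F_7-points: {(1, 0), (1, 6), (2, 0), (2, 5), (4, 0), (4, 4), (5, 6)}; count = 7.

For each of the 49 pairs (x, y) ∈ F_7², evaluate f(x, y) mod 7. Record the zeros.
  x = 0: [0↦1, 1↦1, 2↦5, 3↦6, 4↦4, 5↦6, 6↦5]  zeros at y ∈ ∅
  x = 1: [0↦0, 1↦6, 2↦4, 3↦1, 4↦4, 5↦6, 6↦0]  zeros at y ∈ {0, 6}
  x = 2: [0↦0, 1↦5, 2↦4, 3↦4, 4↦5, 5↦0, 6↦3]  zeros at y ∈ {0, 5}
  x = 3: [0↦2, 1↦6, 2↦6, 3↦2, 4↦1, 5↦3, 6↦1]  zeros at y ∈ ∅
  x = 4: [0↦0, 1↦3, 2↦4, 3↦3, 4↦0, 5↦2, 6↦2]  zeros at y ∈ {0, 4}
  x = 5: [0↦2, 1↦4, 2↦6, 3↦1, 4↦3, 5↦5, 6↦0]  zeros at y ∈ {6}
  x = 6: [0↦2, 1↦3, 2↦6, 3↦4, 4↦4, 5↦6, 6↦3]  zeros at y ∈ ∅
Collecting zeros: affine points = {(1, 0), (1, 6), (2, 0), (2, 5), (4, 0), (4, 4), (5, 6)}.
Total count |C(F_7)_aff| = 7.


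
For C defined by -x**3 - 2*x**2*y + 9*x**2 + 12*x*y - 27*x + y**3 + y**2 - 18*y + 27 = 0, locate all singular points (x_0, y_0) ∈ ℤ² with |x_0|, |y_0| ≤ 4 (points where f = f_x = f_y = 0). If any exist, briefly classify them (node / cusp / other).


Singular points: {(3, 0)}; classification: cusp.

Compute partial derivatives:
  f_x = -3*x**2 - 4*x*y + 18*x + 12*y - 27.
  f_y = -2*x**2 + 12*x + 3*y**2 + 2*y - 18.
Scan x_0 ∈ {−4, ..., 4}. For each x_0, f_y(x_0, y) is a polynomial in y; find its integer roots y ∈ {−4, ..., 4}, then test f_x and f at those candidates.
  x = -4: f_y(-4, y) = 3*y**2 + 2*y - 98; no integer root y with |y| ≤ 4.
  x = -3: f_y(-3, y) = 3*y**2 + 2*y - 72; no integer root y with |y| ≤ 4.
  x = -2: f_y(-2, y) = 3*y**2 + 2*y - 50; no integer root y with |y| ≤ 4.
  x = -1: f_y(-1, y) = 3*y**2 + 2*y - 32; no integer root y with |y| ≤ 4.
  x = 0: f_y(0, y) = 3*y**2 + 2*y - 18; no integer root y with |y| ≤ 4.
  x = 1: f_y(1, y) = 3*y**2 + 2*y - 8; vanishes at y ∈ {-2}. (1, -2): f_x = -28 ≠ 0.
  x = 2: f_y(2, y) = 3*y**2 + 2*y - 2; no integer root y with |y| ≤ 4.
  x = 3: f_y(3, y) = 3*y**2 + 2*y; vanishes at y ∈ {0}. (3, 0): f_x = 0, f = 0 — SINGULAR.
  x = 4: f_y(4, y) = 3*y**2 + 2*y - 2; no integer root y with |y| ≤ 4.
Only singular point on the grid: (3, 0).
Classify: substitute x = 3 + u, y = 0 + v and expand: f = -u**3 - 2*u**2*v + v**3 + v**2.
No constant or linear terms (consistent with a singular point). Quadratic part: v**2. Cubic part: -u**3 - 2*u**2*v + v**3.
The quadratic part v**2 is a perfect square, so there is a single (double) tangent line v = 0, i.e. y = 0. Restricting the cubic part to that line (v = 0) leaves -u**3 ≠ 0, so f is not divisible by v and the branch is v² ≈ u**3 to lowest order — this is a cusp.
Classification: cusp.


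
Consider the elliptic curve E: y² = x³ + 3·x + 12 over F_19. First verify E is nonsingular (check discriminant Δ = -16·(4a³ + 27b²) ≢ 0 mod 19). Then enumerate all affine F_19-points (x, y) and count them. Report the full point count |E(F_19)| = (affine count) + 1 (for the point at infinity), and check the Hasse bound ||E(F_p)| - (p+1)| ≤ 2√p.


Affine points = {(1, 4), (1, 15), (2, 8), (2, 11), (5, 0), (8, 4), (8, 15), (10, 4), (10, 15), (12, 3), (12, 16), (13, 5), (13, 14), (14, 9), (14, 10), (17, 6), (17, 13)}; affine count = 17; |E(F_19)| = 18.

Discriminant check: Δ ∝ 4a³ + 27b² = 4·3³ + 27·12² = 4·27 + 27·144 ≡ 6 (mod 19). Nonzero ⇒ E is nonsingular.
For each x ∈ F_19, compute rhs = x³ + 3·x + 12 mod 19, then count y ∈ F_19 with y² ≡ rhs.
  x = 0: rhs = 12, matching y values: none (0 points).
  x = 1: rhs = 16, matching y values: 4, 15 (2 points).
  x = 2: rhs = 7, matching y values: 8, 11 (2 points).
  x = 3: rhs = 10, matching y values: none (0 points).
  x = 4: rhs = 12, matching y values: none (0 points).
  x = 5: rhs = 0, matching y values: 0 (1 points).
  x = 6: rhs = 18, matching y values: none (0 points).
  x = 7: rhs = 15, matching y values: none (0 points).
  x = 8: rhs = 16, matching y values: 4, 15 (2 points).
  x = 9: rhs = 8, matching y values: none (0 points).
  x = 10: rhs = 16, matching y values: 4, 15 (2 points).
  x = 11: rhs = 8, matching y values: none (0 points).
  x = 12: rhs = 9, matching y values: 3, 16 (2 points).
  x = 13: rhs = 6, matching y values: 5, 14 (2 points).
  x = 14: rhs = 5, matching y values: 9, 10 (2 points).
  x = 15: rhs = 12, matching y values: none (0 points).
  x = 16: rhs = 14, matching y values: none (0 points).
  x = 17: rhs = 17, matching y values: 6, 13 (2 points).
  x = 18: rhs = 8, matching y values: none (0 points).
Total affine count: 17.
Full point count |E(F_19)| = 17 + 1 = 18.
Hasse bound: |18 − (19+1)| = |-2| = 2 ≤ 2√19 ≈ 8.7178 ✓.


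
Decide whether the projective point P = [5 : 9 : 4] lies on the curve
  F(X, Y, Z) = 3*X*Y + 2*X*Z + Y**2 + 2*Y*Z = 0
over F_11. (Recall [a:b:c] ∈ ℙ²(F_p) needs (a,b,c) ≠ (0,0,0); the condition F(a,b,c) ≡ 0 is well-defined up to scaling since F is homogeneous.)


F(5,9,4) ≡ 9 (mod 11); P is NOT on the curve.

Evaluate F(5, 9, 4) term-by-term (mod 11).
  3*X*Y ↦ 3·5·9·1 = 135
  2*X*Z ↦ 2·5·1·4 = 40
  Y**2 ↦ 1·1·81·1 = 81
  2*Y*Z ↦ 2·1·9·4 = 72
Sum: F(5, 9, 4) = (135) + (40) + (81) + (72) = 328.
Reducing mod 11: 328 ≡ 9 (mod 11).
Since F(a, b, c) ≡ 9 ≠ 0 (mod 11), P does NOT lie on the curve.


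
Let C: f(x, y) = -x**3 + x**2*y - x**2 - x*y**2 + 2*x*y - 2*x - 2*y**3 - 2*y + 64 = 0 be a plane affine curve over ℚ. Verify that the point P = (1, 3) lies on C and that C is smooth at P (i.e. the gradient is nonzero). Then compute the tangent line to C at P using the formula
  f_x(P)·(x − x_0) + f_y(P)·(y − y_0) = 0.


Tangent line at P: -4*x - 59*y + 181 = 0.

Step 1: f(1, 3) = 0, so P lies on C.
Step 2: partial derivatives
  f_x(x, y) = -3*x**2 + 2*x*y - 2*x - y**2 + 2*y - 2, f_y(x, y) = x**2 - 2*x*y + 2*x - 6*y**2 - 2.
  f_x(P) = -4, f_y(P) = -59 (gradient nonzero, so P is smooth).
Step 3: tangent line at P: -4·(x − 1) + -59·(y − 3) = 0.
Expanding: -4*x - 59*y + 181 = 0.


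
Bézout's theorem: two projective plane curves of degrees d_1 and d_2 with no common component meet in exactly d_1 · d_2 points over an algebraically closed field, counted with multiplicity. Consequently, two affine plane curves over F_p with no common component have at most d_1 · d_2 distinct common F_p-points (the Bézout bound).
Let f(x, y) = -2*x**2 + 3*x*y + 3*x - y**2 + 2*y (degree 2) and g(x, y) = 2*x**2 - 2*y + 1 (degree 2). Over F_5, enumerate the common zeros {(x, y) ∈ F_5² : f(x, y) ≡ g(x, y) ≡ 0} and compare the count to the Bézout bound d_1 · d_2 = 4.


Common zeros: {(1, 4), (2, 2), (4, 4)}; count = 3; Bézout bound = 4.

deg(f) = 2, deg(g) = 2, so Bézout bound = 4.
Scan x ∈ F_5. For each x, list the y ∈ F_5 with f(x, y) ≡ 0 and those with g(x, y) ≡ 0 (mod 5); the common zeros in that column are the intersection.
  x = 0: f ≡ 0 at y ∈ {0, 2}; g ≡ 0 at y ∈ {3}; common: ∅.
  x = 1: f ≡ 0 at y ∈ {1, 4}; g ≡ 0 at y ∈ {4}; common: {4}.
  x = 2: f ≡ 0 at y ∈ {1, 2}; g ≡ 0 at y ∈ {2}; common: {2}.
  x = 3: f ≡ 0 at y ∈ {3}; g ≡ 0 at y ∈ {2}; common: ∅.
  x = 4: f ≡ 0 at y ∈ {0, 4}; g ≡ 0 at y ∈ {4}; common: {4}.
Collecting: common zeros = {(1, 4), (2, 2), (4, 4)}, so the count is 3.
Comparison with the Bézout bound: 3 ≤ 4 = deg(f)·deg(g), as expected for curves with no common component (the affine F_5-count falls short of the bound because intersections may lie at infinity, over extension fields, or carry multiplicity).


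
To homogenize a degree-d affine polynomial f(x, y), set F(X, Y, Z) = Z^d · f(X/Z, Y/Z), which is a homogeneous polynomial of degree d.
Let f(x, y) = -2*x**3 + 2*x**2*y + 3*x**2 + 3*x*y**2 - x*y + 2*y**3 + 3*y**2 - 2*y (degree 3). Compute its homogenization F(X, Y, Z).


F(X, Y, Z) = -2*X**3 + 2*X**2*Y + 3*X**2*Z + 3*X*Y**2 - X*Y*Z + 2*Y**3 + 3*Y**2*Z - 2*Y*Z**2

deg(f) = 3.
Substitute x = X/Z, y = Y/Z into f, then multiply by Z^3.
  monomial -2·x^3·y^0 ↦ -2·X^3·Y^0·Z^0.
  monomial 2·x^2·y^1 ↦ 2·X^2·Y^1·Z^0.
  monomial 3·x^2·y^0 ↦ 3·X^2·Y^0·Z^1.
  monomial 3·x^1·y^2 ↦ 3·X^1·Y^2·Z^0.
  monomial -1·x^1·y^1 ↦ -1·X^1·Y^1·Z^1.
  monomial 2·x^0·y^3 ↦ 2·X^0·Y^3·Z^0.
  monomial 3·x^0·y^2 ↦ 3·X^0·Y^2·Z^1.
  monomial -2·x^0·y^1 ↦ -2·X^0·Y^1·Z^2.
Collecting: F(X, Y, Z) = -2*X**3 + 2*X**2*Y + 3*X**2*Z + 3*X*Y**2 - X*Y*Z + 2*Y**3 + 3*Y**2*Z - 2*Y*Z**2.


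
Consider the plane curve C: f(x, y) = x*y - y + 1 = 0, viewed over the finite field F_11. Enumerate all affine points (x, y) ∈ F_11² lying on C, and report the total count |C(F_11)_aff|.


Affine F_11-points: {(0, 1), (2, 10), (3, 5), (4, 7), (5, 8), (6, 2), (7, 9), (8, 3), (9, 4), (10, 6)}; count = 10.

For each of the 121 pairs (x, y) ∈ F_11², evaluate f(x, y) mod 11. Record the zeros.
  x = 0: [0↦1, 1↦0, 2↦10, 3↦9, 4↦8, 5↦7, 6↦6, 7↦5, 8↦4, 9↦3, 10↦2]  zeros at y ∈ {1}
  x = 1: [0↦1, 1↦1, 2↦1, 3↦1, 4↦1, 5↦1, 6↦1, 7↦1, 8↦1, 9↦1, 10↦1]  zeros at y ∈ ∅
  x = 2: [0↦1, 1↦2, 2↦3, 3↦4, 4↦5, 5↦6, 6↦7, 7↦8, 8↦9, 9↦10, 10↦0]  zeros at y ∈ {10}
  x = 3: [0↦1, 1↦3, 2↦5, 3↦7, 4↦9, 5↦0, 6↦2, 7↦4, 8↦6, 9↦8, 10↦10]  zeros at y ∈ {5}
  x = 4: [0↦1, 1↦4, 2↦7, 3↦10, 4↦2, 5↦5, 6↦8, 7↦0, 8↦3, 9↦6, 10↦9]  zeros at y ∈ {7}
  x = 5: [0↦1, 1↦5, 2↦9, 3↦2, 4↦6, 5↦10, 6↦3, 7↦7, 8↦0, 9↦4, 10↦8]  zeros at y ∈ {8}
  x = 6: [0↦1, 1↦6, 2↦0, 3↦5, 4↦10, 5↦4, 6↦9, 7↦3, 8↦8, 9↦2, 10↦7]  zeros at y ∈ {2}
  x = 7: [0↦1, 1↦7, 2↦2, 3↦8, 4↦3, 5↦9, 6↦4, 7↦10, 8↦5, 9↦0, 10↦6]  zeros at y ∈ {9}
  x = 8: [0↦1, 1↦8, 2↦4, 3↦0, 4↦7, 5↦3, 6↦10, 7↦6, 8↦2, 9↦9, 10↦5]  zeros at y ∈ {3}
  x = 9: [0↦1, 1↦9, 2↦6, 3↦3, 4↦0, 5↦8, 6↦5, 7↦2, 8↦10, 9↦7, 10↦4]  zeros at y ∈ {4}
  x = 10: [0↦1, 1↦10, 2↦8, 3↦6, 4↦4, 5↦2, 6↦0, 7↦9, 8↦7, 9↦5, 10↦3]  zeros at y ∈ {6}
Collecting zeros: affine points = {(0, 1), (2, 10), (3, 5), (4, 7), (5, 8), (6, 2), (7, 9), (8, 3), (9, 4), (10, 6)}.
Total count |C(F_11)_aff| = 10.
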